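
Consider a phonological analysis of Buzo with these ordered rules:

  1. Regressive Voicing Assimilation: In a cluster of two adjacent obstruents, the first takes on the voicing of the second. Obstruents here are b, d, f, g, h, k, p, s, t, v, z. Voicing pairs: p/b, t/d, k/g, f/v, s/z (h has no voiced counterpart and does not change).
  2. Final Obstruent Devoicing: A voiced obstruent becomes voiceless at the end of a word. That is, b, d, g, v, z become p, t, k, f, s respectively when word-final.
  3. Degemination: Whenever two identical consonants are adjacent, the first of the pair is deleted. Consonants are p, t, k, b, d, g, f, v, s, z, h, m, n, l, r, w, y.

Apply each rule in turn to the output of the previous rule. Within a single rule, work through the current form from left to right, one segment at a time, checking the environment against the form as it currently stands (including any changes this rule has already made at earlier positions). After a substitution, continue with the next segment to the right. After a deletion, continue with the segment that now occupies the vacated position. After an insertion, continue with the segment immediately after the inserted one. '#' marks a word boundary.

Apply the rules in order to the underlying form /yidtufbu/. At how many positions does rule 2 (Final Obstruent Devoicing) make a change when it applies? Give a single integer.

0

1 Regressive Voicing Assimilation: [yidtufbu] → [yittuvbu]
2 Final Obstruent Devoicing: no change — [yittuvbu]
3 Degemination: [yittuvbu] → [yituvbu]
Rule 2 changed 0 position(s).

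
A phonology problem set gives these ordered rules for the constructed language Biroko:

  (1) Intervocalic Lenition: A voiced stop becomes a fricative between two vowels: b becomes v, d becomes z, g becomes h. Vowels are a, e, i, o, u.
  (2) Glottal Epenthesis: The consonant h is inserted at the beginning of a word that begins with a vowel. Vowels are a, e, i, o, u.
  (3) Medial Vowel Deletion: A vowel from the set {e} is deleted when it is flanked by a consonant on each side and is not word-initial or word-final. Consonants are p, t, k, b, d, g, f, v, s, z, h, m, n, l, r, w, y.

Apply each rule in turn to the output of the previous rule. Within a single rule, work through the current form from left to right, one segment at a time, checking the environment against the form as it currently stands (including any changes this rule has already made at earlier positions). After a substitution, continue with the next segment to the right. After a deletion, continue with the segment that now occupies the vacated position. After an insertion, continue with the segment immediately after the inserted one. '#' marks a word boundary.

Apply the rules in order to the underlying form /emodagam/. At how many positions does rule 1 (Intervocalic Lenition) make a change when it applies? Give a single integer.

(1) Intervocalic Lenition: [emodagam] → [emozaham]
(2) Glottal Epenthesis: [emozaham] → [hemozaham]
(3) Medial Vowel Deletion: [hemozaham] → [hmozaham]
Rule 1 changed 2 position(s).

2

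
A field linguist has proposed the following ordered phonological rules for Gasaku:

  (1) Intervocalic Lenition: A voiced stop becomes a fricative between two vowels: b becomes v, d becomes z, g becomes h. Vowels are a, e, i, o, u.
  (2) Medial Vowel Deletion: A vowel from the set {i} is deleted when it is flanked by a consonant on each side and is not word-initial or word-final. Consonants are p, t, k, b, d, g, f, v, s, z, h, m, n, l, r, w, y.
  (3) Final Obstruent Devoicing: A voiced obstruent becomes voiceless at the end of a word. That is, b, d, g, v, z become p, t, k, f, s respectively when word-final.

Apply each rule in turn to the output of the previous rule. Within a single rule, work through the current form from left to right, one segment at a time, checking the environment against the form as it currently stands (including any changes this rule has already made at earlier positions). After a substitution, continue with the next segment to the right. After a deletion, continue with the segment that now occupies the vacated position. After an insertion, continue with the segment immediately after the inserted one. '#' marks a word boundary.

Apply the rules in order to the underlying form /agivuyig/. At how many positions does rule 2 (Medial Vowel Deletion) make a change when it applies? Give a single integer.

(1) Intervocalic Lenition: [agivuyig] → [ahivuyig]
(2) Medial Vowel Deletion: [ahivuyig] → [ahvuyg]
(3) Final Obstruent Devoicing: [ahvuyg] → [ahvuyk]
Rule 2 changed 2 position(s).

2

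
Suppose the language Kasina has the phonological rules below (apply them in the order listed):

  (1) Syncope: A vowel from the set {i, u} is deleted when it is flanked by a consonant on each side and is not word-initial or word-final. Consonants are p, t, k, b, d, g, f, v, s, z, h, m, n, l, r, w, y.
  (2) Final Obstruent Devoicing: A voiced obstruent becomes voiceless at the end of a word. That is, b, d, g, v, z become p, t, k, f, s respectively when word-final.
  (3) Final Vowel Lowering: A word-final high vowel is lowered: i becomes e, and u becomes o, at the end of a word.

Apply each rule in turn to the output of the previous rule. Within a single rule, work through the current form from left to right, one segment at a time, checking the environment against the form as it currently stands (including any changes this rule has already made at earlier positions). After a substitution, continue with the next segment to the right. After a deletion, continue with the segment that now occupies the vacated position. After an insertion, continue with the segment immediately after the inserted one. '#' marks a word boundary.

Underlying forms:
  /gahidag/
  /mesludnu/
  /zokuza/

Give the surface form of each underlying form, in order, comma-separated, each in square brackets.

/gahidag/:
  (1) Syncope: [gahidag] → [gahdag]
  (2) Final Obstruent Devoicing: [gahdag] → [gahdak]
  (3) Final Vowel Lowering: no change — [gahdak]
/mesludnu/:
  (1) Syncope: [mesludnu] → [mesldnu]
  (2) Final Obstruent Devoicing: no change — [mesldnu]
  (3) Final Vowel Lowering: [mesldnu] → [mesldno]
/zokuza/:
  (1) Syncope: [zokuza] → [zokza]
  (2) Final Obstruent Devoicing: no change — [zokza]
  (3) Final Vowel Lowering: no change — [zokza]

[gahdak], [mesldno], [zokza]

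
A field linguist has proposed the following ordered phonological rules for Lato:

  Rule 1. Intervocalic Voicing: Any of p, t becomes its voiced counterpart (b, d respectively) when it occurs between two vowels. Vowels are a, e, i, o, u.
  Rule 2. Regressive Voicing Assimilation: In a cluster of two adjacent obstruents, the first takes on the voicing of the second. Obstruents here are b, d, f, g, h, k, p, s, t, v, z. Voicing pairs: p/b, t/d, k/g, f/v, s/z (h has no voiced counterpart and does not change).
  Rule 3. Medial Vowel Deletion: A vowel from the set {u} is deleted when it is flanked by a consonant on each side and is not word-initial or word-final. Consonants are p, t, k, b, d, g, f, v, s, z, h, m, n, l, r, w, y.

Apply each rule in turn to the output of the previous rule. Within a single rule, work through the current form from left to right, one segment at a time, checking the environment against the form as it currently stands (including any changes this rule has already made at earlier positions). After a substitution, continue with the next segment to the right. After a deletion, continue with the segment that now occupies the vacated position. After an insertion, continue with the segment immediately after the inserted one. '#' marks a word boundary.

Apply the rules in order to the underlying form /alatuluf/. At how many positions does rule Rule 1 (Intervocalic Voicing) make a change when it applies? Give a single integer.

Rule 1 Intervocalic Voicing: [alatuluf] → [aladuluf]
Rule 2 Regressive Voicing Assimilation: no change — [aladuluf]
Rule 3 Medial Vowel Deletion: [aladuluf] → [aladlf]
Rule Rule 1 changed 1 position(s).

1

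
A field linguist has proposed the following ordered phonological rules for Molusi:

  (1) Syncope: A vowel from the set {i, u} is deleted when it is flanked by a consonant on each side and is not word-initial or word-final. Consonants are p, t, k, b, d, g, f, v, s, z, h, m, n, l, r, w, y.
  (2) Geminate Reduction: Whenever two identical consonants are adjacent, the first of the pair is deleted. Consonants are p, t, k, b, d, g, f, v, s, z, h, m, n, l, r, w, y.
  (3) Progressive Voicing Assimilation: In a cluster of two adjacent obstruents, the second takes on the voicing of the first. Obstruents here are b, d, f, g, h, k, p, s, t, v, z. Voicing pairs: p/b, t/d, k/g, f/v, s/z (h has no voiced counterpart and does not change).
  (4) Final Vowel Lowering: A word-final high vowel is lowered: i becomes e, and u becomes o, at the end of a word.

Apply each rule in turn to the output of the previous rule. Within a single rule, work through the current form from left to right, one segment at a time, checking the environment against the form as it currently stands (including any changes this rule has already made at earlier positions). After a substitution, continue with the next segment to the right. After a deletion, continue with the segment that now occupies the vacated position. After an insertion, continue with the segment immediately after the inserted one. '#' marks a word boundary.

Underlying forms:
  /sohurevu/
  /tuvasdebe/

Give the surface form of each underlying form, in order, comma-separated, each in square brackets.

/sohurevu/:
  (1) Syncope: [sohurevu] → [sohrevu]
  (2) Geminate Reduction: no change — [sohrevu]
  (3) Progressive Voicing Assimilation: no change — [sohrevu]
  (4) Final Vowel Lowering: [sohrevu] → [sohrevo]
/tuvasdebe/:
  (1) Syncope: [tuvasdebe] → [tvasdebe]
  (2) Geminate Reduction: no change — [tvasdebe]
  (3) Progressive Voicing Assimilation: [tvasdebe] → [tfastebe]
  (4) Final Vowel Lowering: no change — [tfastebe]

[sohrevo], [tfastebe]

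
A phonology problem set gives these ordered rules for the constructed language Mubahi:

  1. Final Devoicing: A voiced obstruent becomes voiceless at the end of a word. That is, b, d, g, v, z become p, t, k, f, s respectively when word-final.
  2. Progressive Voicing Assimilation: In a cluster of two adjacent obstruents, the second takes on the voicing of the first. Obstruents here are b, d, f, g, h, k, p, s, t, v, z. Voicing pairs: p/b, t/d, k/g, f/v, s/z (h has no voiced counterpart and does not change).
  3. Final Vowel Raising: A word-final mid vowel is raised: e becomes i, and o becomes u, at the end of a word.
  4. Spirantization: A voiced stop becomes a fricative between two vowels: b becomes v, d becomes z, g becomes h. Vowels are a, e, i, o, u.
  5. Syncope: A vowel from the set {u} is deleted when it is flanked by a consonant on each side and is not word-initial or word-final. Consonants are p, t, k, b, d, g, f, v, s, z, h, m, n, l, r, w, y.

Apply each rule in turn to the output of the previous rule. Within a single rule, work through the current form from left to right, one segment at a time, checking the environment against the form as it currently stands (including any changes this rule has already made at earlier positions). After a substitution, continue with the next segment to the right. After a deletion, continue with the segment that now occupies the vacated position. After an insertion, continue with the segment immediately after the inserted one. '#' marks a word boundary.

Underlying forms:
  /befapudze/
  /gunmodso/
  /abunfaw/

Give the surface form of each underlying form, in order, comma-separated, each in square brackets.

[befapdzi], [gnmodzu], [avnfaw]

/befapudze/:
  1 Final Devoicing: no change — [befapudze]
  2 Progressive Voicing Assimilation: no change — [befapudze]
  3 Final Vowel Raising: [befapudze] → [befapudzi]
  4 Spirantization: no change — [befapudzi]
  5 Syncope: [befapudzi] → [befapdzi]
/gunmodso/:
  1 Final Devoicing: no change — [gunmodso]
  2 Progressive Voicing Assimilation: [gunmodso] → [gunmodzo]
  3 Final Vowel Raising: [gunmodzo] → [gunmodzu]
  4 Spirantization: no change — [gunmodzu]
  5 Syncope: [gunmodzu] → [gnmodzu]
/abunfaw/:
  1 Final Devoicing: no change — [abunfaw]
  2 Progressive Voicing Assimilation: no change — [abunfaw]
  3 Final Vowel Raising: no change — [abunfaw]
  4 Spirantization: [abunfaw] → [avunfaw]
  5 Syncope: [avunfaw] → [avnfaw]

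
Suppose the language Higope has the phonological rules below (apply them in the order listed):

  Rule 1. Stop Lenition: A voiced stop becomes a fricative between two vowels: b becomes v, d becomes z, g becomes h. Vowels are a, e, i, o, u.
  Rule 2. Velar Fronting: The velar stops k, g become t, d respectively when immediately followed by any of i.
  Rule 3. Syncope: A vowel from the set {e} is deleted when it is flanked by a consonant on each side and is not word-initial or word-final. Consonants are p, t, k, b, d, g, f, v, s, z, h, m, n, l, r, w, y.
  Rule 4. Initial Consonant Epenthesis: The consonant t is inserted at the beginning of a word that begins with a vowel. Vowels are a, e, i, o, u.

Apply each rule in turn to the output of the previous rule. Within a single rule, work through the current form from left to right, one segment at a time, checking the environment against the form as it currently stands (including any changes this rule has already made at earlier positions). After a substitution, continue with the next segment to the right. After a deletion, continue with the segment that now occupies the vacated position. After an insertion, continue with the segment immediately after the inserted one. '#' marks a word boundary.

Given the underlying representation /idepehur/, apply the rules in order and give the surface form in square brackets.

[tizphur]

Rule 1 Stop Lenition: [idepehur] → [izepehur]
Rule 2 Velar Fronting: no change — [izepehur]
Rule 3 Syncope: [izepehur] → [izphur]
Rule 4 Initial Consonant Epenthesis: [izphur] → [tizphur]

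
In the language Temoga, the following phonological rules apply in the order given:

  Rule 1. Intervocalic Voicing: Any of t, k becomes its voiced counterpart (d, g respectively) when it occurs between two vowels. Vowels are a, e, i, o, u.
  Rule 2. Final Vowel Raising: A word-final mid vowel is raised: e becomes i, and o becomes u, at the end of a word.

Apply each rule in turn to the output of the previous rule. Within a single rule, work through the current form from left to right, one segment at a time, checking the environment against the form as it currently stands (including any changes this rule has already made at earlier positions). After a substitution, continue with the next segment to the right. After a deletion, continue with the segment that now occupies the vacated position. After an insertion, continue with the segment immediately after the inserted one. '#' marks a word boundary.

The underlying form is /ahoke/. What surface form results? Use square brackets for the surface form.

Rule 1 Intervocalic Voicing: [ahoke] → [ahoge]
Rule 2 Final Vowel Raising: [ahoge] → [ahogi]

[ahogi]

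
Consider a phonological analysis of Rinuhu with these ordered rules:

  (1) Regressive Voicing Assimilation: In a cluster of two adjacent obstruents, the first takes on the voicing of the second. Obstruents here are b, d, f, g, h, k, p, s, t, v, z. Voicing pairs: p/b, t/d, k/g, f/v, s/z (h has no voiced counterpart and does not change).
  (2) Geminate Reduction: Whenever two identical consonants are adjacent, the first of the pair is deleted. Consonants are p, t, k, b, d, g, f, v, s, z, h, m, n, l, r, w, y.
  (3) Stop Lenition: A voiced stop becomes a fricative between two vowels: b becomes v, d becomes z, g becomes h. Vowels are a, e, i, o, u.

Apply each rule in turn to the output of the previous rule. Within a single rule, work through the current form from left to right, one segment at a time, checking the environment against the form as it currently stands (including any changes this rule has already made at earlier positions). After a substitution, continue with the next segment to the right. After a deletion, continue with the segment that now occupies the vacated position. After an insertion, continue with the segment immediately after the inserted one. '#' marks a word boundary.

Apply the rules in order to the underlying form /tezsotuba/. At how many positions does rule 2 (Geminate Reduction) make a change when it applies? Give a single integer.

1

(1) Regressive Voicing Assimilation: [tezsotuba] → [tessotuba]
(2) Geminate Reduction: [tessotuba] → [tesotuba]
(3) Stop Lenition: [tesotuba] → [tesotuva]
Rule 2 changed 1 position(s).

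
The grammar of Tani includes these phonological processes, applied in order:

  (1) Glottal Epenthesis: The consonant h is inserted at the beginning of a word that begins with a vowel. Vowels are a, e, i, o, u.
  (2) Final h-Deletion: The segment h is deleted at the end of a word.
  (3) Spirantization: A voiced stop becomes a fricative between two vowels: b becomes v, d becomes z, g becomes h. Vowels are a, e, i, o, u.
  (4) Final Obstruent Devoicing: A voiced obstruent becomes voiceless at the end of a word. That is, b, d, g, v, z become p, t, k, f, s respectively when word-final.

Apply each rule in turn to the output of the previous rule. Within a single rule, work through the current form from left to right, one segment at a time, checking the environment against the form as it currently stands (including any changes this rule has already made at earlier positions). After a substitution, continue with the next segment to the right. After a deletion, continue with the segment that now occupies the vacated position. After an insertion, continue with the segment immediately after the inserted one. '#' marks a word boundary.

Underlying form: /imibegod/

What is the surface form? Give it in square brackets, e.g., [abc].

[himivehot]

(1) Glottal Epenthesis: [imibegod] → [himibegod]
(2) Final h-Deletion: no change — [himibegod]
(3) Spirantization: [himibegod] → [himivehod]
(4) Final Obstruent Devoicing: [himivehod] → [himivehot]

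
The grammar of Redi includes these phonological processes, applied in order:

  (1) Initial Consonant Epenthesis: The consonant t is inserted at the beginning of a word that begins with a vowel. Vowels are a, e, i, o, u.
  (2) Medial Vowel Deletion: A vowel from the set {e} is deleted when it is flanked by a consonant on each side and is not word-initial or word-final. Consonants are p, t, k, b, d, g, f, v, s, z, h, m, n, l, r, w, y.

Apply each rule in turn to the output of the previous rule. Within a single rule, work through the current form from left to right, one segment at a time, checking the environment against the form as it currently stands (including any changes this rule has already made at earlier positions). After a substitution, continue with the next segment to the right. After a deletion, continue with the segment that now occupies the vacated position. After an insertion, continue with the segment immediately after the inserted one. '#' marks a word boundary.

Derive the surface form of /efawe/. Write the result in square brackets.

[tfawe]

(1) Initial Consonant Epenthesis: [efawe] → [tefawe]
(2) Medial Vowel Deletion: [tefawe] → [tfawe]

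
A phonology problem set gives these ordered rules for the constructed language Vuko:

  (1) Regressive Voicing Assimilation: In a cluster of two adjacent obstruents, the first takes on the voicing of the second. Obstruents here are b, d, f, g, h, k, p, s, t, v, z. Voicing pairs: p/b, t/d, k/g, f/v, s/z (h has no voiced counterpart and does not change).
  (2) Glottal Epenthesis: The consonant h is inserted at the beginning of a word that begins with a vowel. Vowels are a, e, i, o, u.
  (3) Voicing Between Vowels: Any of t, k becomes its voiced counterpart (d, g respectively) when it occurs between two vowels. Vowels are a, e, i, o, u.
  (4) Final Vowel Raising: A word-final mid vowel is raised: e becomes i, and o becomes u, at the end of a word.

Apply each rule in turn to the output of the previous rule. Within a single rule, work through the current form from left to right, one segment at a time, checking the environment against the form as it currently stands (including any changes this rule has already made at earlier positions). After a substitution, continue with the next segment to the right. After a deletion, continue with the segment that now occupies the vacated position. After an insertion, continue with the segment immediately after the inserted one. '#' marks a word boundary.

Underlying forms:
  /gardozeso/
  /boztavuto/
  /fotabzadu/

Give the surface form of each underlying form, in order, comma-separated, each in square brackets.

[gardozesu], [bostavudu], [fodabzadu]

/gardozeso/:
  (1) Regressive Voicing Assimilation: no change — [gardozeso]
  (2) Glottal Epenthesis: no change — [gardozeso]
  (3) Voicing Between Vowels: no change — [gardozeso]
  (4) Final Vowel Raising: [gardozeso] → [gardozesu]
/boztavuto/:
  (1) Regressive Voicing Assimilation: [boztavuto] → [bostavuto]
  (2) Glottal Epenthesis: no change — [bostavuto]
  (3) Voicing Between Vowels: [bostavuto] → [bostavudo]
  (4) Final Vowel Raising: [bostavudo] → [bostavudu]
/fotabzadu/:
  (1) Regressive Voicing Assimilation: no change — [fotabzadu]
  (2) Glottal Epenthesis: no change — [fotabzadu]
  (3) Voicing Between Vowels: [fotabzadu] → [fodabzadu]
  (4) Final Vowel Raising: no change — [fodabzadu]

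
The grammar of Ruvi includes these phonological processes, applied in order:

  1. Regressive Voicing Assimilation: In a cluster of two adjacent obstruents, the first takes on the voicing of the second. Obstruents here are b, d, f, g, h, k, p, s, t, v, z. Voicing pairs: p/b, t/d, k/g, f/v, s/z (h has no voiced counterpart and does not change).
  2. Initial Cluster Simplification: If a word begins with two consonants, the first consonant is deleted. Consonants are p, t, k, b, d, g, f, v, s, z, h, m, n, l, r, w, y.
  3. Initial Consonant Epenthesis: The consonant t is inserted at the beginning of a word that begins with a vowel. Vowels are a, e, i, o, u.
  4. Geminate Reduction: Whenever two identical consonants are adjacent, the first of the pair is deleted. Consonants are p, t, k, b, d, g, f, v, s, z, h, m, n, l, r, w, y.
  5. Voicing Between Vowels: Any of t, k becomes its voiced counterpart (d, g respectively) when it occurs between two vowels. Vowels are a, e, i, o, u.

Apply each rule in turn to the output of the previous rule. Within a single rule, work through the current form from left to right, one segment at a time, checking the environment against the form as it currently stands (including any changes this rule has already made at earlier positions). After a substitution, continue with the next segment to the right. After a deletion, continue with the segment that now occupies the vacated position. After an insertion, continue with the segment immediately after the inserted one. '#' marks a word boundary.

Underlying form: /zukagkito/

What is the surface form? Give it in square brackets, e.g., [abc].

[zugagido]

1 Regressive Voicing Assimilation: [zukagkito] → [zukakkito]
2 Initial Cluster Simplification: no change — [zukakkito]
3 Initial Consonant Epenthesis: no change — [zukakkito]
4 Geminate Reduction: [zukakkito] → [zukakito]
5 Voicing Between Vowels: [zukakito] → [zugagido]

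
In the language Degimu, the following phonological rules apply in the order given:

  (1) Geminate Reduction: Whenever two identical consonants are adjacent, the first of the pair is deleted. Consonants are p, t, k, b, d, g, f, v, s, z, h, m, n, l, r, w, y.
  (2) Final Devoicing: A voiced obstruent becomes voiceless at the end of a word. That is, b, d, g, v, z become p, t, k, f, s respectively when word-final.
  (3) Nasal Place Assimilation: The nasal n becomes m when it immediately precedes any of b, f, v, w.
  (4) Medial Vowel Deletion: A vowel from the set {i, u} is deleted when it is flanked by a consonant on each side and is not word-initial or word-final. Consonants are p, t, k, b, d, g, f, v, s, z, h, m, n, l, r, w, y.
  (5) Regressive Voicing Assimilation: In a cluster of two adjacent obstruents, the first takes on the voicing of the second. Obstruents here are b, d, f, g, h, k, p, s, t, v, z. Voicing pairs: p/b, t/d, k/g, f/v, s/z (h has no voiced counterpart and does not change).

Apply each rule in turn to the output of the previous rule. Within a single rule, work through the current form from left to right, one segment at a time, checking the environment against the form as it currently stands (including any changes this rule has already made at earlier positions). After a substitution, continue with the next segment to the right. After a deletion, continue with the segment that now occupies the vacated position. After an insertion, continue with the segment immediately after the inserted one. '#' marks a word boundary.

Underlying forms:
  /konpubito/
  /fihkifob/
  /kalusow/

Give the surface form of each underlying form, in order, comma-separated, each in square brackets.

/konpubito/:
  (1) Geminate Reduction: no change — [konpubito]
  (2) Final Devoicing: no change — [konpubito]
  (3) Nasal Place Assimilation: no change — [konpubito]
  (4) Medial Vowel Deletion: [konpubito] → [konpbto]
  (5) Regressive Voicing Assimilation: [konpbto] → [konbpto]
/fihkifob/:
  (1) Geminate Reduction: no change — [fihkifob]
  (2) Final Devoicing: [fihkifob] → [fihkifop]
  (3) Nasal Place Assimilation: no change — [fihkifop]
  (4) Medial Vowel Deletion: [fihkifop] → [fhkfop]
  (5) Regressive Voicing Assimilation: no change — [fhkfop]
/kalusow/:
  (1) Geminate Reduction: no change — [kalusow]
  (2) Final Devoicing: no change — [kalusow]
  (3) Nasal Place Assimilation: no change — [kalusow]
  (4) Medial Vowel Deletion: [kalusow] → [kalsow]
  (5) Regressive Voicing Assimilation: no change — [kalsow]

[konbpto], [fhkfop], [kalsow]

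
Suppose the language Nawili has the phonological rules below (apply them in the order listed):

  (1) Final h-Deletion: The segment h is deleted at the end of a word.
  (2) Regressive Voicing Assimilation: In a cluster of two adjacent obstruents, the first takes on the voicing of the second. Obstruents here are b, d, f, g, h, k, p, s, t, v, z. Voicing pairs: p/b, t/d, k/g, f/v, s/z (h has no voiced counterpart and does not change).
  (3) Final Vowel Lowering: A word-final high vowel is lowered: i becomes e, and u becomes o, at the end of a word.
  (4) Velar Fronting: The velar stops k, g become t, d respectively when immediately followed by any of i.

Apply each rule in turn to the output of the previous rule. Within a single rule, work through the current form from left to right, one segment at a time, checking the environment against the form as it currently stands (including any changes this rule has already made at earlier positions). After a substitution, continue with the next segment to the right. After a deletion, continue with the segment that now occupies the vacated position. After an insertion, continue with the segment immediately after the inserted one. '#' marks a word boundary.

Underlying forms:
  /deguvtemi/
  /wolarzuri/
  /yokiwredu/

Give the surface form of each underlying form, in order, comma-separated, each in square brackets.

[degufteme], [wolarzure], [yotiwredo]

/deguvtemi/:
  (1) Final h-Deletion: no change — [deguvtemi]
  (2) Regressive Voicing Assimilation: [deguvtemi] → [deguftemi]
  (3) Final Vowel Lowering: [deguftemi] → [degufteme]
  (4) Velar Fronting: no change — [degufteme]
/wolarzuri/:
  (1) Final h-Deletion: no change — [wolarzuri]
  (2) Regressive Voicing Assimilation: no change — [wolarzuri]
  (3) Final Vowel Lowering: [wolarzuri] → [wolarzure]
  (4) Velar Fronting: no change — [wolarzure]
/yokiwredu/:
  (1) Final h-Deletion: no change — [yokiwredu]
  (2) Regressive Voicing Assimilation: no change — [yokiwredu]
  (3) Final Vowel Lowering: [yokiwredu] → [yokiwredo]
  (4) Velar Fronting: [yokiwredo] → [yotiwredo]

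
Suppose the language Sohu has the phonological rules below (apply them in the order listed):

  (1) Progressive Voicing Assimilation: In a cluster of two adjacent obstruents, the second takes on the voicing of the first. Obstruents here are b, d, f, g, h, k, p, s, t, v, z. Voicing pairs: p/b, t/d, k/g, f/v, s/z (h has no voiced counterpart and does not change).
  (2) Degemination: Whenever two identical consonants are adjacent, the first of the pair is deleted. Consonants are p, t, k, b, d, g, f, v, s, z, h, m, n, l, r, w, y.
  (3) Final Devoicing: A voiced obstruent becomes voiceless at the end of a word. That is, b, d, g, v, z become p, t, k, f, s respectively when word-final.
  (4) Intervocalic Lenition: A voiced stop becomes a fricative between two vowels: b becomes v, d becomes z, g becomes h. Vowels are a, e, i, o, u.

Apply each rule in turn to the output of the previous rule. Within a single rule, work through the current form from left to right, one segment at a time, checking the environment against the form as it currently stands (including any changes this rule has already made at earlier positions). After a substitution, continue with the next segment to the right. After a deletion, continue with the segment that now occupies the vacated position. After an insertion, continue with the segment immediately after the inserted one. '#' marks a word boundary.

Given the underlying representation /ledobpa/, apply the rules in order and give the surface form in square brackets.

[lezova]

(1) Progressive Voicing Assimilation: [ledobpa] → [ledobba]
(2) Degemination: [ledobba] → [ledoba]
(3) Final Devoicing: no change — [ledoba]
(4) Intervocalic Lenition: [ledoba] → [lezova]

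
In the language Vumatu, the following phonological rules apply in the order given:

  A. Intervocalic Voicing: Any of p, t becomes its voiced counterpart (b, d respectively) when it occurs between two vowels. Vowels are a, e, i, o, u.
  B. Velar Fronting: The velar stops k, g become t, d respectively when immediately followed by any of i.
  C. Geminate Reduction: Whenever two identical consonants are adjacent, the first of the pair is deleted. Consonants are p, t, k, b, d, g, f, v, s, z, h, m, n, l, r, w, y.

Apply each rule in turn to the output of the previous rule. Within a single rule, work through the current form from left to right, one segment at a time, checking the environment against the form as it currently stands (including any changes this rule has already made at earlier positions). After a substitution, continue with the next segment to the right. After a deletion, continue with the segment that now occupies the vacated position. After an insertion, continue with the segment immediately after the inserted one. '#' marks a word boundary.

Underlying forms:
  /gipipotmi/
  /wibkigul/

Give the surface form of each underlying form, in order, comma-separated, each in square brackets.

/gipipotmi/:
  A Intervocalic Voicing: [gipipotmi] → [gibibotmi]
  B Velar Fronting: [gibibotmi] → [dibibotmi]
  C Geminate Reduction: no change — [dibibotmi]
/wibkigul/:
  A Intervocalic Voicing: no change — [wibkigul]
  B Velar Fronting: [wibkigul] → [wibtigul]
  C Geminate Reduction: no change — [wibtigul]

[dibibotmi], [wibtigul]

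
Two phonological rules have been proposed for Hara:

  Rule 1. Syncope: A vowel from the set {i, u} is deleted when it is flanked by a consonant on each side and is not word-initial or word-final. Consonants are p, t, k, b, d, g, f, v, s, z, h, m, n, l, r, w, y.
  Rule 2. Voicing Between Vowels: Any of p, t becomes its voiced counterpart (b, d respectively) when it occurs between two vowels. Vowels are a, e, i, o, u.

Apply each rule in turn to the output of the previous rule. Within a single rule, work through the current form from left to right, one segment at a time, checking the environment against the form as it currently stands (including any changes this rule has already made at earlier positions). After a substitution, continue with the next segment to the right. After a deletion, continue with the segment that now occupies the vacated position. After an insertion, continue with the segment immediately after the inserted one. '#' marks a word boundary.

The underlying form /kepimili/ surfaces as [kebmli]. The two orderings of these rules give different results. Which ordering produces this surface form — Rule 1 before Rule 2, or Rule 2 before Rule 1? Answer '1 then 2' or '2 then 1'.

2 then 1

Order 1 then 2:
  1 Syncope: [kepimili] → [kepmli]
  2 Voicing Between Vowels: no change — [kepmli]
  result: [kepmli]
Order 2 then 1:
  2 Voicing Between Vowels: [kepimili] → [kebimili]
  1 Syncope: [kebimili] → [kebmli]
  result: [kebmli]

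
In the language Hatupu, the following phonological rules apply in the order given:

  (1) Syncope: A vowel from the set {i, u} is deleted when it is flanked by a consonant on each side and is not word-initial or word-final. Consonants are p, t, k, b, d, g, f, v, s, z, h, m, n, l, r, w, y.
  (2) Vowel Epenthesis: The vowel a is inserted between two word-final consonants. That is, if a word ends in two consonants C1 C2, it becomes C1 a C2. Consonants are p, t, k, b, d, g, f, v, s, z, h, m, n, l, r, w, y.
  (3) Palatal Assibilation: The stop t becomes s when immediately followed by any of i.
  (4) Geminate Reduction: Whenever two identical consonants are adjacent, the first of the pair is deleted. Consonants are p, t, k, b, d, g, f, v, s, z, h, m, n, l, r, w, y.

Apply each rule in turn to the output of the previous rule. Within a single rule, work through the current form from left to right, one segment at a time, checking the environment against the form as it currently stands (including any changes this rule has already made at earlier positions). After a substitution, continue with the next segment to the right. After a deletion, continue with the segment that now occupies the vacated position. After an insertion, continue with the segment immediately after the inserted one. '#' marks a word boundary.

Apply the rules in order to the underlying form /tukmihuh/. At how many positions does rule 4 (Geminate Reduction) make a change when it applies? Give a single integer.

0

(1) Syncope: [tukmihuh] → [tkmhh]
(2) Vowel Epenthesis: [tkmhh] → [tkmhah]
(3) Palatal Assibilation: no change — [tkmhah]
(4) Geminate Reduction: no change — [tkmhah]
Rule 4 changed 0 position(s).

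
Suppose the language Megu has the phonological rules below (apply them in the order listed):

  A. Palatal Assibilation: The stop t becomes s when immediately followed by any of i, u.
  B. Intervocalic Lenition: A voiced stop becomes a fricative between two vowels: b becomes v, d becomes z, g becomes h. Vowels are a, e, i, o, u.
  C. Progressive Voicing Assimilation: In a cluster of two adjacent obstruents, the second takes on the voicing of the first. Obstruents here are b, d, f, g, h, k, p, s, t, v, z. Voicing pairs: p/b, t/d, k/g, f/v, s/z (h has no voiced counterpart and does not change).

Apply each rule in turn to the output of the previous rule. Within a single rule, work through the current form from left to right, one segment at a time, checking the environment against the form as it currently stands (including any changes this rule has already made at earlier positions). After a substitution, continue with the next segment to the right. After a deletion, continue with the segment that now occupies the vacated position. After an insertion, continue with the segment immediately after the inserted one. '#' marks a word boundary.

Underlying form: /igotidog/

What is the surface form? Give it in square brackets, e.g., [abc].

A Palatal Assibilation: [igotidog] → [igosidog]
B Intervocalic Lenition: [igosidog] → [ihosizog]
C Progressive Voicing Assimilation: no change — [ihosizog]

[ihosizog]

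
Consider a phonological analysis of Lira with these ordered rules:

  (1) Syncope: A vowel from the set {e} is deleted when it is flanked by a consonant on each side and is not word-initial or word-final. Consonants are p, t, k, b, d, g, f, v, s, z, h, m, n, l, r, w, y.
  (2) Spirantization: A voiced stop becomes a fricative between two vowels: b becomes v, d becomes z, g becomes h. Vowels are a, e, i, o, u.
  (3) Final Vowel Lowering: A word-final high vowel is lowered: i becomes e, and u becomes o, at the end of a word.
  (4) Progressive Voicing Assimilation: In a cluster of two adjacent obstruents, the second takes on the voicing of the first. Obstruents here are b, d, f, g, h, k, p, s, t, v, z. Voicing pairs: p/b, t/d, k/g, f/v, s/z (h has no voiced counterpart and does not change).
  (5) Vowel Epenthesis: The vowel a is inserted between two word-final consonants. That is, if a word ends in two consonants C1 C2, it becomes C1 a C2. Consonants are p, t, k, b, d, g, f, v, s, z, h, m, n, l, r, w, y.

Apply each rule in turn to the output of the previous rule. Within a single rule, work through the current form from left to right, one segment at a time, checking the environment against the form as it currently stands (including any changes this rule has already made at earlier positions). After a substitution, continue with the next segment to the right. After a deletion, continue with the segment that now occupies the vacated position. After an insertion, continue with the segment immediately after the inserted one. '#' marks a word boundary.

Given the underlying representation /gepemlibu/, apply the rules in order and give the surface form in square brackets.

(1) Syncope: [gepemlibu] → [gpmlibu]
(2) Spirantization: [gpmlibu] → [gpmlivu]
(3) Final Vowel Lowering: [gpmlivu] → [gpmlivo]
(4) Progressive Voicing Assimilation: [gpmlivo] → [gbmlivo]
(5) Vowel Epenthesis: no change — [gbmlivo]

[gbmlivo]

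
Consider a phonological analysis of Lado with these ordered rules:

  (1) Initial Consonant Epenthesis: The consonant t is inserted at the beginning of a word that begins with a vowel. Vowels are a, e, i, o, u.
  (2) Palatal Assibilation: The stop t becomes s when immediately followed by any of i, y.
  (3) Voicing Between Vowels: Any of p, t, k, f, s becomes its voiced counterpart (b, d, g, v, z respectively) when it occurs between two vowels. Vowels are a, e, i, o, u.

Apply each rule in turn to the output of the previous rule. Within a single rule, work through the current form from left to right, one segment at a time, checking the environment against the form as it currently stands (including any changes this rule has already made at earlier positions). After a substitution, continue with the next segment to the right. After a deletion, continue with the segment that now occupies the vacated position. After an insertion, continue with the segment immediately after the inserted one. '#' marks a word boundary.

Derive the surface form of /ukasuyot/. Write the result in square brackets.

(1) Initial Consonant Epenthesis: [ukasuyot] → [tukasuyot]
(2) Palatal Assibilation: no change — [tukasuyot]
(3) Voicing Between Vowels: [tukasuyot] → [tugazuyot]

[tugazuyot]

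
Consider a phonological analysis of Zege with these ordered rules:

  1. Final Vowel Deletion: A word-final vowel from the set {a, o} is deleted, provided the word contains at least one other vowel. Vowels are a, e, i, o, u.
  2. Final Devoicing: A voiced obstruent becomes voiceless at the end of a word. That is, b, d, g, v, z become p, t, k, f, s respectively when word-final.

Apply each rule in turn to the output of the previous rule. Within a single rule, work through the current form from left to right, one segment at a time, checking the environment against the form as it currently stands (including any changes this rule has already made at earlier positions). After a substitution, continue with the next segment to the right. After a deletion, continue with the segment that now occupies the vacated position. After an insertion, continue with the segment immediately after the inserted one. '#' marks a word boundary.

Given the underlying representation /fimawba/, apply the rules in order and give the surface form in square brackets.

1 Final Vowel Deletion: [fimawba] → [fimawb]
2 Final Devoicing: [fimawb] → [fimawp]

[fimawp]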